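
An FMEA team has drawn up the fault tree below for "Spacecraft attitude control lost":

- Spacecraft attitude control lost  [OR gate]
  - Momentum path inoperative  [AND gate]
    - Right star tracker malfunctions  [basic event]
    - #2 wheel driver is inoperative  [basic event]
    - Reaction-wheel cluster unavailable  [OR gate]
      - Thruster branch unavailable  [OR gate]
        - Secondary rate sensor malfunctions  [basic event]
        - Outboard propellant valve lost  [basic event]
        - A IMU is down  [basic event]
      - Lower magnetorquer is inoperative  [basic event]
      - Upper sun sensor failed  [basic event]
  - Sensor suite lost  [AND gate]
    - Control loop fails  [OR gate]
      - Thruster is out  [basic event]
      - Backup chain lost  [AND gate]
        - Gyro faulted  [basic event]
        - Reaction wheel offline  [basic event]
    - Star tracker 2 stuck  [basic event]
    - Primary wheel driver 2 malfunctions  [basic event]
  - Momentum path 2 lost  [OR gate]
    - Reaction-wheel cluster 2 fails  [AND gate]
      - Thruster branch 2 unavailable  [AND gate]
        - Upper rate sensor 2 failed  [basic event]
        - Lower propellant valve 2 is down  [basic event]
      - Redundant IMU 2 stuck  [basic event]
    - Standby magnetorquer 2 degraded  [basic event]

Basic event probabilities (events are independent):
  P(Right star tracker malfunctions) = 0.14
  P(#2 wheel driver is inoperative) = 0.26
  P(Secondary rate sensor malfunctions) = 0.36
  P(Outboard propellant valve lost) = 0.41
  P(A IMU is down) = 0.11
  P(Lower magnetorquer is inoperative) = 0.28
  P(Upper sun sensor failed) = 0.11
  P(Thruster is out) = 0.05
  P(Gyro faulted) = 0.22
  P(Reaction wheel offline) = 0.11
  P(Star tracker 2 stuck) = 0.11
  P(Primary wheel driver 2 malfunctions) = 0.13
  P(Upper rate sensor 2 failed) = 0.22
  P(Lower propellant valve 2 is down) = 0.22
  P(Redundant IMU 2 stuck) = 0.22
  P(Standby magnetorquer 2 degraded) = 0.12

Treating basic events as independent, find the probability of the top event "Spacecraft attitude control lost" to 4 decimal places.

0.1551

P(Thruster branch unavailable) [OR] = 1 − (1−0.36) × (1−0.41) × (1−0.11) = 0.663936
P(Reaction-wheel cluster unavailable) [OR] = 1 − (1−0.663936) × (1−0.28) × (1−0.11) = 0.784650
P(Momentum path inoperative) [AND] = 0.14 × 0.26 × 0.784650 = 0.028561
P(Backup chain lost) [AND] = 0.22 × 0.11 = 0.024200
P(Control loop fails) [OR] = 1 − (1−0.05) × (1−0.024200) = 0.072990
P(Sensor suite lost) [AND] = 0.072990 × 0.11 × 0.13 = 0.001044
P(Thruster branch 2 unavailable) [AND] = 0.22 × 0.22 = 0.048400
P(Reaction-wheel cluster 2 fails) [AND] = 0.048400 × 0.22 = 0.010648
P(Momentum path 2 lost) [OR] = 1 − (1−0.010648) × (1−0.12) = 0.129370
P(Spacecraft attitude control lost) [OR] = 1 − (1−0.028561) × (1−0.001044) × (1−0.129370) = 0.155119
Rounded to 4 decimal places: P(Spacecraft attitude control lost) ≈ 0.1551.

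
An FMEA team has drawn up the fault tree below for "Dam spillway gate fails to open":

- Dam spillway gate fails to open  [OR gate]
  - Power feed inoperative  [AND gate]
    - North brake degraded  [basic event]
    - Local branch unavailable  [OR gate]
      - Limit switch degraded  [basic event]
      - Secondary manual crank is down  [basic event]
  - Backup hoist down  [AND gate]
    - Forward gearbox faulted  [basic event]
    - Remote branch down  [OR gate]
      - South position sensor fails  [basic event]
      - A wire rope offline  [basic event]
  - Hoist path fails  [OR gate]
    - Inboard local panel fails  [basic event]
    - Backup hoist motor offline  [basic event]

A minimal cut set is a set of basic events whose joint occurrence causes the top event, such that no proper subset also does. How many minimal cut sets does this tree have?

Local branch unavailable [OR]: union of children's cut sets → 2 cut set(s).
Power feed inoperative [AND]: one cut set from each child combined → 1 × 2 = 2 cut set(s).
Remote branch down [OR]: union of children's cut sets → 2 cut set(s).
Backup hoist down [AND]: one cut set from each child combined → 1 × 2 = 2 cut set(s).
Hoist path fails [OR]: union of children's cut sets → 2 cut set(s).
Dam spillway gate fails to open [OR]: union of children's cut sets → 6 cut set(s).
Minimal cut sets: {Limit switch degraded, North brake degraded}; {North brake degraded, Secondary manual crank is down}; {Forward gearbox faulted, South position sensor fails}; {A wire rope offline, Forward gearbox faulted}; {Inboard local panel fails}; {Backup hoist motor offline}.

6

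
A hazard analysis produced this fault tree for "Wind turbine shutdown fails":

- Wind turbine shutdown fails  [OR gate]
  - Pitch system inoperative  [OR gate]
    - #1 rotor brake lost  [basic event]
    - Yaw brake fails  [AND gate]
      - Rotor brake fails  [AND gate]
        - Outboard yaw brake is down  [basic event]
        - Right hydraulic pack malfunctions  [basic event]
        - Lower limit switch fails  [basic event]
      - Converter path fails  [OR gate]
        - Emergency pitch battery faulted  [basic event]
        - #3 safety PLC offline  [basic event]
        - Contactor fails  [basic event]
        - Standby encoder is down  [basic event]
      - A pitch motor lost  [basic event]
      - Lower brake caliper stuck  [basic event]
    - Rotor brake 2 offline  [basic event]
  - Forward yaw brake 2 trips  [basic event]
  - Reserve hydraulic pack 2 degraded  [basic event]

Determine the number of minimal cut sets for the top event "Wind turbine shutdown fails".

Rotor brake fails [AND]: one cut set from each child combined → 1 × 1 × 1 = 1 cut set(s).
Converter path fails [OR]: union of children's cut sets → 4 cut set(s).
Yaw brake fails [AND]: one cut set from each child combined → 1 × 4 × 1 × 1 = 4 cut set(s).
Pitch system inoperative [OR]: union of children's cut sets → 6 cut set(s).
Wind turbine shutdown fails [OR]: union of children's cut sets → 8 cut set(s).
Minimal cut sets: {#1 rotor brake lost}; {A pitch motor lost, Emergency pitch battery faulted, Lower brake caliper stuck, Lower limit switch fails, Outboard yaw brake is down, Right hydraulic pack malfunctions}; {#3 safety PLC offline, A pitch motor lost, Lower brake caliper stuck, Lower limit switch fails, Outboard yaw brake is down, Right hydraulic pack malfunctions}; {A pitch motor lost, Contactor fails, Lower brake caliper stuck, Lower limit switch fails, Outboard yaw brake is down, Right hydraulic pack malfunctions}; {A pitch motor lost, Lower brake caliper stuck, Lower limit switch fails, Outboard yaw brake is down, Right hydraulic pack malfunctions, Standby encoder is down}; {Rotor brake 2 offline}; {Forward yaw brake 2 trips}; {Reserve hydraulic pack 2 degraded}.

8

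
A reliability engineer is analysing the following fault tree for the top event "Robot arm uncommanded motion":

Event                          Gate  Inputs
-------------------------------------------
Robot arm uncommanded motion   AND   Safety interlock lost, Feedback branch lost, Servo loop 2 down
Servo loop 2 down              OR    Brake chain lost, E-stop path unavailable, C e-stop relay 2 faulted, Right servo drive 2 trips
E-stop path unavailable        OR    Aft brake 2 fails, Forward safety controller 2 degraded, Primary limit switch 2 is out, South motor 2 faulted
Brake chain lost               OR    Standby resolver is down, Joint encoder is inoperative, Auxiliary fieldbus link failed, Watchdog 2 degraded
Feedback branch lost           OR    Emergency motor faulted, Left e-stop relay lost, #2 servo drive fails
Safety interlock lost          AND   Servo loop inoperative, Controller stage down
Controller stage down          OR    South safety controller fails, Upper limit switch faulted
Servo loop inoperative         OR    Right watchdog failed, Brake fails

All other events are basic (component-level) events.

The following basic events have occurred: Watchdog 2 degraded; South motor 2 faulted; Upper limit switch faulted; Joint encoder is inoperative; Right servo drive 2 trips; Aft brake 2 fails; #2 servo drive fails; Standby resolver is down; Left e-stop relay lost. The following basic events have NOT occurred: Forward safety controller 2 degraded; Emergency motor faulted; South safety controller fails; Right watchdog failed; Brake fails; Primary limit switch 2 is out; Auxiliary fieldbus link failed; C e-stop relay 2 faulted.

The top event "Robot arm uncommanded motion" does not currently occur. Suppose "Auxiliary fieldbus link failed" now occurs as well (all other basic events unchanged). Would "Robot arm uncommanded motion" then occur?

Counterfactual: set "Auxiliary fieldbus link failed" to occurred.
Servo loop inoperative [OR]: Right watchdog failed=not, Brake fails=not → no input occurs → does not occur.
Controller stage down [OR]: South safety controller fails=not, Upper limit switch faulted=occurs → at least one input occurs → occurs.
Safety interlock lost [AND]: Servo loop inoperative=not, Controller stage down=occurs → not all inputs occur → does not occur.
Feedback branch lost [OR]: Emergency motor faulted=not, Left e-stop relay lost=occurs, #2 servo drive fails=occurs → at least one input occurs → occurs.
Brake chain lost [OR]: Standby resolver is down=occurs, Joint encoder is inoperative=occurs, Auxiliary fieldbus link failed=occurs, Watchdog 2 degraded=occurs → at least one input occurs → occurs.
E-stop path unavailable [OR]: Aft brake 2 fails=occurs, Forward safety controller 2 degraded=not, Primary limit switch 2 is out=not, South motor 2 faulted=occurs → at least one input occurs → occurs.
Servo loop 2 down [OR]: Brake chain lost=occurs, E-stop path unavailable=occurs, C e-stop relay 2 faulted=not, Right servo drive 2 trips=occurs → at least one input occurs → occurs.
Robot arm uncommanded motion [AND]: Safety interlock lost=not, Feedback branch lost=occurs, Servo loop 2 down=occurs → not all inputs occur → does not occur.

No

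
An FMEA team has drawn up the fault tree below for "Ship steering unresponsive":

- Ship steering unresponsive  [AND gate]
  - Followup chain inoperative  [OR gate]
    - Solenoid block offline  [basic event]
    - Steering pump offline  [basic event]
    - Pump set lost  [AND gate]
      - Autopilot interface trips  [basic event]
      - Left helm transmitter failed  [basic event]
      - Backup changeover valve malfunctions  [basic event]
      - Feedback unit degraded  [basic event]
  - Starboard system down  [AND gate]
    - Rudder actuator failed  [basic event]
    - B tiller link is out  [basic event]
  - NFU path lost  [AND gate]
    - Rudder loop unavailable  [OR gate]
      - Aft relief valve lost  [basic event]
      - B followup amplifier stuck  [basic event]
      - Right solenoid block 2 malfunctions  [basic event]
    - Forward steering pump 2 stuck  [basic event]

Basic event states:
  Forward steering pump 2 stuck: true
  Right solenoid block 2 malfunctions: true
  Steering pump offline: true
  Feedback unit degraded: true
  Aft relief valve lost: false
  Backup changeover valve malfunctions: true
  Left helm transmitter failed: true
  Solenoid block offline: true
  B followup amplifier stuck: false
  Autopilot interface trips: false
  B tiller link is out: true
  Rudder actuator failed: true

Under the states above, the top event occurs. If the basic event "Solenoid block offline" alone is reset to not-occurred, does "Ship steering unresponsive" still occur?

Yes

Counterfactual: set "Solenoid block offline" to not occurred.
Pump set lost [AND]: Autopilot interface trips=not, Left helm transmitter failed=occurs, Backup changeover valve malfunctions=occurs, Feedback unit degraded=occurs → not all inputs occur → does not occur.
Followup chain inoperative [OR]: Solenoid block offline=not, Steering pump offline=occurs, Pump set lost=not → at least one input occurs → occurs.
Starboard system down [AND]: Rudder actuator failed=occurs, B tiller link is out=occurs → all inputs occur → occurs.
Rudder loop unavailable [OR]: Aft relief valve lost=not, B followup amplifier stuck=not, Right solenoid block 2 malfunctions=occurs → at least one input occurs → occurs.
NFU path lost [AND]: Rudder loop unavailable=occurs, Forward steering pump 2 stuck=occurs → all inputs occur → occurs.
Ship steering unresponsive [AND]: Followup chain inoperative=occurs, Starboard system down=occurs, NFU path lost=occurs → all inputs occur → occurs.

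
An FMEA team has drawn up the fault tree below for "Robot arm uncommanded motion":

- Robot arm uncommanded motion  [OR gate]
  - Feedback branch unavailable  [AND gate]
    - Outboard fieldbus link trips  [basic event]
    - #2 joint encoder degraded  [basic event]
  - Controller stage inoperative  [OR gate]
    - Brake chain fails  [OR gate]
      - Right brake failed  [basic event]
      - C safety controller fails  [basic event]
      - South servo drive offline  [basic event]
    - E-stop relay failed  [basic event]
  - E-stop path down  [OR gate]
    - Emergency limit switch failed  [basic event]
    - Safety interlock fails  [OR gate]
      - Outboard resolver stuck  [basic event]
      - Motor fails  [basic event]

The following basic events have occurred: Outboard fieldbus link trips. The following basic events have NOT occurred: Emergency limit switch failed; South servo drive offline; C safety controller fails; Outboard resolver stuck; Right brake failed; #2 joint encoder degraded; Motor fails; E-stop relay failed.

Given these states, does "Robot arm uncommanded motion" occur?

Feedback branch unavailable [AND]: Outboard fieldbus link trips=occurs, #2 joint encoder degraded=not → not all inputs occur → does not occur.
Brake chain fails [OR]: Right brake failed=not, C safety controller fails=not, South servo drive offline=not → no input occurs → does not occur.
Controller stage inoperative [OR]: Brake chain fails=not, E-stop relay failed=not → no input occurs → does not occur.
Safety interlock fails [OR]: Outboard resolver stuck=not, Motor fails=not → no input occurs → does not occur.
E-stop path down [OR]: Emergency limit switch failed=not, Safety interlock fails=not → no input occurs → does not occur.
Robot arm uncommanded motion [OR]: Feedback branch unavailable=not, Controller stage inoperative=not, E-stop path down=not → no input occurs → does not occur.

No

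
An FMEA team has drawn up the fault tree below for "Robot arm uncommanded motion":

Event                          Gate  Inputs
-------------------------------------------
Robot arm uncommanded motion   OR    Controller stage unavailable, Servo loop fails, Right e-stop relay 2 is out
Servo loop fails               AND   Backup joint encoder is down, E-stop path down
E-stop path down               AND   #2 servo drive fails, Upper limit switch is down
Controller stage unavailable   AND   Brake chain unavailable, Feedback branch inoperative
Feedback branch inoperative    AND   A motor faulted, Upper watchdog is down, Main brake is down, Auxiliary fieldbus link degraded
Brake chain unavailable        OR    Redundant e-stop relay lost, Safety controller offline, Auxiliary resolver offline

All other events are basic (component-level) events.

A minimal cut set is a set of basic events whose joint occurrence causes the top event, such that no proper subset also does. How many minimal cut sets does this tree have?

5

Brake chain unavailable [OR]: union of children's cut sets → 3 cut set(s).
Feedback branch inoperative [AND]: one cut set from each child combined → 1 × 1 × 1 × 1 = 1 cut set(s).
Controller stage unavailable [AND]: one cut set from each child combined → 3 × 1 = 3 cut set(s).
E-stop path down [AND]: one cut set from each child combined → 1 × 1 = 1 cut set(s).
Servo loop fails [AND]: one cut set from each child combined → 1 × 1 = 1 cut set(s).
Robot arm uncommanded motion [OR]: union of children's cut sets → 5 cut set(s).
Minimal cut sets: {A motor faulted, Auxiliary fieldbus link degraded, Main brake is down, Redundant e-stop relay lost, Upper watchdog is down}; {A motor faulted, Auxiliary fieldbus link degraded, Main brake is down, Safety controller offline, Upper watchdog is down}; {A motor faulted, Auxiliary fieldbus link degraded, Auxiliary resolver offline, Main brake is down, Upper watchdog is down}; {#2 servo drive fails, Backup joint encoder is down, Upper limit switch is down}; {Right e-stop relay 2 is out}.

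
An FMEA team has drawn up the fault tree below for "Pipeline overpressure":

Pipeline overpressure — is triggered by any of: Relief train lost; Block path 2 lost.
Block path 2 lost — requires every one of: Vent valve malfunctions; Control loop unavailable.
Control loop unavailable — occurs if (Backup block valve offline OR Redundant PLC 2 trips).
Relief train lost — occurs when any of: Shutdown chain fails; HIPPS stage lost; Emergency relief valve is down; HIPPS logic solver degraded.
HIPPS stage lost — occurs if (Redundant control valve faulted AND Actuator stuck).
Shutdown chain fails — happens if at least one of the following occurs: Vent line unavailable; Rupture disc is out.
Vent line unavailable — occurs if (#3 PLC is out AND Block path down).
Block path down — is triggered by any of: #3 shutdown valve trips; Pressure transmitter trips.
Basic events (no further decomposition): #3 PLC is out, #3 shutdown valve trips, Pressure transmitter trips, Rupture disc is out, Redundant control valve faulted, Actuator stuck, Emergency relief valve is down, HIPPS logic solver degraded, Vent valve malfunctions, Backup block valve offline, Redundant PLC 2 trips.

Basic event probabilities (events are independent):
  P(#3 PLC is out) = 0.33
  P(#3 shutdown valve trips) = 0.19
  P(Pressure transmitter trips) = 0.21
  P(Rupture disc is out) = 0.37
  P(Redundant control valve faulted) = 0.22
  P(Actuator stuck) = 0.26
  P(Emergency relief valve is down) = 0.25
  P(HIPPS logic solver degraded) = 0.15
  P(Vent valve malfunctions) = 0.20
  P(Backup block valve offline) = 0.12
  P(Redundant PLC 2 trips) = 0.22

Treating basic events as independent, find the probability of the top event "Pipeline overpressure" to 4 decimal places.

P(Block path down) [OR] = 1 − (1−0.19) × (1−0.21) = 0.360100
P(Vent line unavailable) [AND] = 0.33 × 0.360100 = 0.118833
P(Shutdown chain fails) [OR] = 1 − (1−0.118833) × (1−0.37) = 0.444865
P(HIPPS stage lost) [AND] = 0.22 × 0.26 = 0.057200
P(Relief train lost) [OR] = 1 − (1−0.444865) × (1−0.057200) × (1−0.25) × (1−0.15) = 0.666344
P(Control loop unavailable) [OR] = 1 − (1−0.12) × (1−0.22) = 0.313600
P(Block path 2 lost) [AND] = 0.20 × 0.313600 = 0.062720
P(Pipeline overpressure) [OR] = 1 − (1−0.666344) × (1−0.062720) = 0.687271
Rounded to 4 decimal places: P(Pipeline overpressure) ≈ 0.6873.

0.6873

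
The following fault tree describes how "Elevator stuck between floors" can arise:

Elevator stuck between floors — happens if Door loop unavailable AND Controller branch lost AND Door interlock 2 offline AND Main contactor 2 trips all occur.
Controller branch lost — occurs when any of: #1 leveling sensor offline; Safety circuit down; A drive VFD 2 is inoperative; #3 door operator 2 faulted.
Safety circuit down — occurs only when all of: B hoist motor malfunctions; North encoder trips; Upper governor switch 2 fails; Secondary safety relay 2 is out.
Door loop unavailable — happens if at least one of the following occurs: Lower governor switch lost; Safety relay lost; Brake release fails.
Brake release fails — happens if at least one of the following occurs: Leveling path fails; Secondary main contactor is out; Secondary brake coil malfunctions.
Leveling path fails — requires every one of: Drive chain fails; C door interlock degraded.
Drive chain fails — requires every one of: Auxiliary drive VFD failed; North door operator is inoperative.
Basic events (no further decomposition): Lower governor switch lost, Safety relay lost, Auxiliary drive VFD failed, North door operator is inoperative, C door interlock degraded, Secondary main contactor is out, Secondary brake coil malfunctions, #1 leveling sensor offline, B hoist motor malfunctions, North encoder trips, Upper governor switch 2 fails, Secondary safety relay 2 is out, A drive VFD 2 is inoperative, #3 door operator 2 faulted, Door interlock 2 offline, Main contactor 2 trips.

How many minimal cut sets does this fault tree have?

20

Drive chain fails [AND]: one cut set from each child combined → 1 × 1 = 1 cut set(s).
Leveling path fails [AND]: one cut set from each child combined → 1 × 1 = 1 cut set(s).
Brake release fails [OR]: union of children's cut sets → 3 cut set(s).
Door loop unavailable [OR]: union of children's cut sets → 5 cut set(s).
Safety circuit down [AND]: one cut set from each child combined → 1 × 1 × 1 × 1 = 1 cut set(s).
Controller branch lost [OR]: union of children's cut sets → 4 cut set(s).
Elevator stuck between floors [AND]: one cut set from each child combined → 5 × 4 × 1 × 1 = 20 cut set(s).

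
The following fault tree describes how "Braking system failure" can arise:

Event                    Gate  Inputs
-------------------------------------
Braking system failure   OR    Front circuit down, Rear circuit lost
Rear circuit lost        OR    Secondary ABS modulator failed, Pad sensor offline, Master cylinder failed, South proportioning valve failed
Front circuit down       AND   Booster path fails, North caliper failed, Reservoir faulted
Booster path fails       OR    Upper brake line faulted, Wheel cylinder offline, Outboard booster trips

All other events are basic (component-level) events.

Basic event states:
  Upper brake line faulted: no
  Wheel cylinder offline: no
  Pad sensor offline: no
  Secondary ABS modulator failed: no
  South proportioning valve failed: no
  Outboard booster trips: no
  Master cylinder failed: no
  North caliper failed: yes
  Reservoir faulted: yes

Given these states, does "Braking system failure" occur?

No

Booster path fails [OR]: Upper brake line faulted=not, Wheel cylinder offline=not, Outboard booster trips=not → no input occurs → does not occur.
Front circuit down [AND]: Booster path fails=not, North caliper failed=occurs, Reservoir faulted=occurs → not all inputs occur → does not occur.
Rear circuit lost [OR]: Secondary ABS modulator failed=not, Pad sensor offline=not, Master cylinder failed=not, South proportioning valve failed=not → no input occurs → does not occur.
Braking system failure [OR]: Front circuit down=not, Rear circuit lost=not → no input occurs → does not occur.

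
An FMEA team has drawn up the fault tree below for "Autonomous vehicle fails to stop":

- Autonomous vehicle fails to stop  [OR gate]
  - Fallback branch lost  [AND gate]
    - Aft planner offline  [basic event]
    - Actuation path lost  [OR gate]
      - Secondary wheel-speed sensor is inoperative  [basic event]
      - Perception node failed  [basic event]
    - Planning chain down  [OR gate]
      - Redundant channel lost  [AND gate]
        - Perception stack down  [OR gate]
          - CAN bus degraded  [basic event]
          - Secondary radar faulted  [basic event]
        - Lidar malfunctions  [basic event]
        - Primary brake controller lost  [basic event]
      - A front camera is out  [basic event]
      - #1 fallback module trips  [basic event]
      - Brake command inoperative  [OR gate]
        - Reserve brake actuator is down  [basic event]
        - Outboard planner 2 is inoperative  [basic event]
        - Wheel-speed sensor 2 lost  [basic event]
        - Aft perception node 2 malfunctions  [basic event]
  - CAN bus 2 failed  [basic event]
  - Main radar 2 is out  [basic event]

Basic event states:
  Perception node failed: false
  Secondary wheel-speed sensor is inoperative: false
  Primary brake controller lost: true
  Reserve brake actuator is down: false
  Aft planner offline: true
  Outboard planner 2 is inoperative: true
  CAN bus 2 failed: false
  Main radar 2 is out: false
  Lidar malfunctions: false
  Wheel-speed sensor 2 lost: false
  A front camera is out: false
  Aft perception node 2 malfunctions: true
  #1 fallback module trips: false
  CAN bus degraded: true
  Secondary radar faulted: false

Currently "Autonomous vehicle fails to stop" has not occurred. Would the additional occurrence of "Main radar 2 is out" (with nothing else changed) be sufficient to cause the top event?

Counterfactual: set "Main radar 2 is out" to occurred.
Actuation path lost [OR]: Secondary wheel-speed sensor is inoperative=not, Perception node failed=not → no input occurs → does not occur.
Perception stack down [OR]: CAN bus degraded=occurs, Secondary radar faulted=not → at least one input occurs → occurs.
Redundant channel lost [AND]: Perception stack down=occurs, Lidar malfunctions=not, Primary brake controller lost=occurs → not all inputs occur → does not occur.
Brake command inoperative [OR]: Reserve brake actuator is down=not, Outboard planner 2 is inoperative=occurs, Wheel-speed sensor 2 lost=not, Aft perception node 2 malfunctions=occurs → at least one input occurs → occurs.
Planning chain down [OR]: Redundant channel lost=not, A front camera is out=not, #1 fallback module trips=not, Brake command inoperative=occurs → at least one input occurs → occurs.
Fallback branch lost [AND]: Aft planner offline=occurs, Actuation path lost=not, Planning chain down=occurs → not all inputs occur → does not occur.
Autonomous vehicle fails to stop [OR]: Fallback branch lost=not, CAN bus 2 failed=not, Main radar 2 is out=occurs → at least one input occurs → occurs.

Yes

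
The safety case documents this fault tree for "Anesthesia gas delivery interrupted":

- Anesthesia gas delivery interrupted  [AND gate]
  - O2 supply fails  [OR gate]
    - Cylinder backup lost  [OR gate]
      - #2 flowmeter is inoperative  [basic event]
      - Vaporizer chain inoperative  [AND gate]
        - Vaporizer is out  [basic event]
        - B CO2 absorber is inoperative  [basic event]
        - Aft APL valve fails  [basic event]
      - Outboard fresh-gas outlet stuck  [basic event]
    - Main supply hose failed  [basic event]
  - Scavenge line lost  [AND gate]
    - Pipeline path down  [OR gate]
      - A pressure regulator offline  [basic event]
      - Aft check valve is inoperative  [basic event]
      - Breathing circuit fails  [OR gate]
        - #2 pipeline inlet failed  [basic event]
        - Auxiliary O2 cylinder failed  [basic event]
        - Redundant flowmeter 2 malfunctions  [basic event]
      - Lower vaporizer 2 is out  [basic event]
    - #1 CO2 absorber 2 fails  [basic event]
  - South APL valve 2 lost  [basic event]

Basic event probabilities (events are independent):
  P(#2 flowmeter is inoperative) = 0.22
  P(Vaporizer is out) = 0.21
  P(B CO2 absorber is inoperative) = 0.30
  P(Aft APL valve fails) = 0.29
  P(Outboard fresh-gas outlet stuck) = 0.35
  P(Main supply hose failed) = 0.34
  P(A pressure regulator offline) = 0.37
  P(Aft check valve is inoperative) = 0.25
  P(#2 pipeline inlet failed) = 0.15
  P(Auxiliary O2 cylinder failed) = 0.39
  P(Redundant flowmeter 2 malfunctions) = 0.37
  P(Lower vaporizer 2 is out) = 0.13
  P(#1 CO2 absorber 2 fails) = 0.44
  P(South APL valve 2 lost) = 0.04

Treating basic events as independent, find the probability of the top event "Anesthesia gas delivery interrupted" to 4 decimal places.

P(Vaporizer chain inoperative) [AND] = 0.21 × 0.30 × 0.29 = 0.018270
P(Cylinder backup lost) [OR] = 1 − (1−0.22) × (1−0.018270) × (1−0.35) = 0.502263
P(O2 supply fails) [OR] = 1 − (1−0.502263) × (1−0.34) = 0.671494
P(Breathing circuit fails) [OR] = 1 − (1−0.15) × (1−0.39) × (1−0.37) = 0.673345
P(Pipeline path down) [OR] = 1 − (1−0.37) × (1−0.25) × (1−0.673345) × (1−0.13) = 0.865720
P(Scavenge line lost) [AND] = 0.865720 × 0.44 = 0.380917
P(Anesthesia gas delivery interrupted) [AND] = 0.671494 × 0.380917 × 0.04 = 0.010231
Rounded to 4 decimal places: P(Anesthesia gas delivery interrupted) ≈ 0.0102.

0.0102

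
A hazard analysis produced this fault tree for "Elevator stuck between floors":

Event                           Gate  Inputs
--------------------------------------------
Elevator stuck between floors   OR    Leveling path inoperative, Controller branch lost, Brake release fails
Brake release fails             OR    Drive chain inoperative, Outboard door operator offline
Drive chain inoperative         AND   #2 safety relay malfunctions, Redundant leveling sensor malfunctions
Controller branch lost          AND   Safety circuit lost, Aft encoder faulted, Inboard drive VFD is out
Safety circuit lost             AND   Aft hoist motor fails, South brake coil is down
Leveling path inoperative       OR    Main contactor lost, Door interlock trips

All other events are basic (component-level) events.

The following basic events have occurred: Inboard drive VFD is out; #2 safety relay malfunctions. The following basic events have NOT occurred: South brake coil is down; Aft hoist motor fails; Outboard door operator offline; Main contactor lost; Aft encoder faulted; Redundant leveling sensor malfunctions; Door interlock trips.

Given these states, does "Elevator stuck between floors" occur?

No

Leveling path inoperative [OR]: Main contactor lost=not, Door interlock trips=not → no input occurs → does not occur.
Safety circuit lost [AND]: Aft hoist motor fails=not, South brake coil is down=not → not all inputs occur → does not occur.
Controller branch lost [AND]: Safety circuit lost=not, Aft encoder faulted=not, Inboard drive VFD is out=occurs → not all inputs occur → does not occur.
Drive chain inoperative [AND]: #2 safety relay malfunctions=occurs, Redundant leveling sensor malfunctions=not → not all inputs occur → does not occur.
Brake release fails [OR]: Drive chain inoperative=not, Outboard door operator offline=not → no input occurs → does not occur.
Elevator stuck between floors [OR]: Leveling path inoperative=not, Controller branch lost=not, Brake release fails=not → no input occurs → does not occur.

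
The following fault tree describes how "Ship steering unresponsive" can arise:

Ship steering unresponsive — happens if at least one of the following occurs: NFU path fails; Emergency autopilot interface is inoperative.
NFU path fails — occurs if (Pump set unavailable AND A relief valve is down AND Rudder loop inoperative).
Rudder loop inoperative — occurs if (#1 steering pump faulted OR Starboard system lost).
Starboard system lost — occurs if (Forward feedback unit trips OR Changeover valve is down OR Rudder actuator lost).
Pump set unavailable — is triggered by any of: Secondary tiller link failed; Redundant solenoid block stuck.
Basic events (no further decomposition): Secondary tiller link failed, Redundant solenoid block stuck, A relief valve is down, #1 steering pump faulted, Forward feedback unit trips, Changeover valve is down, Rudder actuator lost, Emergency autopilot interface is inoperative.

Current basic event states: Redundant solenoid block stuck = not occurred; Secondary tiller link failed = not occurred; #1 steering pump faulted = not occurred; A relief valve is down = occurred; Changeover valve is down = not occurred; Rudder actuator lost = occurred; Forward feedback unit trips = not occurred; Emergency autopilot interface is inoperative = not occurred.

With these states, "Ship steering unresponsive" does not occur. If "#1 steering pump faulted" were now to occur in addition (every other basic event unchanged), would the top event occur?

Counterfactual: set "#1 steering pump faulted" to occurred.
Pump set unavailable [OR]: Secondary tiller link failed=not, Redundant solenoid block stuck=not → no input occurs → does not occur.
Starboard system lost [OR]: Forward feedback unit trips=not, Changeover valve is down=not, Rudder actuator lost=occurs → at least one input occurs → occurs.
Rudder loop inoperative [OR]: #1 steering pump faulted=occurs, Starboard system lost=occurs → at least one input occurs → occurs.
NFU path fails [AND]: Pump set unavailable=not, A relief valve is down=occurs, Rudder loop inoperative=occurs → not all inputs occur → does not occur.
Ship steering unresponsive [OR]: NFU path fails=not, Emergency autopilot interface is inoperative=not → no input occurs → does not occur.

No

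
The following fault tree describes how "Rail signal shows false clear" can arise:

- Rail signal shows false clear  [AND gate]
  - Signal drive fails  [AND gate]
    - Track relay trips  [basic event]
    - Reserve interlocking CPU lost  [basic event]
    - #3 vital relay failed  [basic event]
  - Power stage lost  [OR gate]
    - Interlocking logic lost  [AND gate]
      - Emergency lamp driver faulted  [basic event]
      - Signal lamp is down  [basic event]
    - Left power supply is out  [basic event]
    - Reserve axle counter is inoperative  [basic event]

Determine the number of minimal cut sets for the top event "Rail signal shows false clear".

3

Signal drive fails [AND]: one cut set from each child combined → 1 × 1 × 1 = 1 cut set(s).
Interlocking logic lost [AND]: one cut set from each child combined → 1 × 1 = 1 cut set(s).
Power stage lost [OR]: union of children's cut sets → 3 cut set(s).
Rail signal shows false clear [AND]: one cut set from each child combined → 1 × 3 = 3 cut set(s).
Minimal cut sets: {#3 vital relay failed, Emergency lamp driver faulted, Reserve interlocking CPU lost, Signal lamp is down, Track relay trips}; {#3 vital relay failed, Left power supply is out, Reserve interlocking CPU lost, Track relay trips}; {#3 vital relay failed, Reserve axle counter is inoperative, Reserve interlocking CPU lost, Track relay trips}.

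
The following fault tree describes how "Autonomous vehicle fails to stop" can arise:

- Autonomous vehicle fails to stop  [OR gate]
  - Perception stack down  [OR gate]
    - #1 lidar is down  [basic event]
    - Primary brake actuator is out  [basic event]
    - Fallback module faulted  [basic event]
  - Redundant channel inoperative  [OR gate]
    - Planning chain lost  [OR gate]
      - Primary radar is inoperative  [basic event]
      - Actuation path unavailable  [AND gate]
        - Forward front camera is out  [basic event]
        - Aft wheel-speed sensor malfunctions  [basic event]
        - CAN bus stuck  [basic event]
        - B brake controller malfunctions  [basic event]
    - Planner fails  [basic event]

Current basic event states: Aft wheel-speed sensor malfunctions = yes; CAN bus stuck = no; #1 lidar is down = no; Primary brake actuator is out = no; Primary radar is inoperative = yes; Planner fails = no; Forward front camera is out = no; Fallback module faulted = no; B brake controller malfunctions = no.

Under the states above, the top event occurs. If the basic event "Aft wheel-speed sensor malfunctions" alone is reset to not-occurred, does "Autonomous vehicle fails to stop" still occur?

Yes

Counterfactual: set "Aft wheel-speed sensor malfunctions" to not occurred.
Perception stack down [OR]: #1 lidar is down=not, Primary brake actuator is out=not, Fallback module faulted=not → no input occurs → does not occur.
Actuation path unavailable [AND]: Forward front camera is out=not, Aft wheel-speed sensor malfunctions=not, CAN bus stuck=not, B brake controller malfunctions=not → not all inputs occur → does not occur.
Planning chain lost [OR]: Primary radar is inoperative=occurs, Actuation path unavailable=not → at least one input occurs → occurs.
Redundant channel inoperative [OR]: Planning chain lost=occurs, Planner fails=not → at least one input occurs → occurs.
Autonomous vehicle fails to stop [OR]: Perception stack down=not, Redundant channel inoperative=occurs → at least one input occurs → occurs.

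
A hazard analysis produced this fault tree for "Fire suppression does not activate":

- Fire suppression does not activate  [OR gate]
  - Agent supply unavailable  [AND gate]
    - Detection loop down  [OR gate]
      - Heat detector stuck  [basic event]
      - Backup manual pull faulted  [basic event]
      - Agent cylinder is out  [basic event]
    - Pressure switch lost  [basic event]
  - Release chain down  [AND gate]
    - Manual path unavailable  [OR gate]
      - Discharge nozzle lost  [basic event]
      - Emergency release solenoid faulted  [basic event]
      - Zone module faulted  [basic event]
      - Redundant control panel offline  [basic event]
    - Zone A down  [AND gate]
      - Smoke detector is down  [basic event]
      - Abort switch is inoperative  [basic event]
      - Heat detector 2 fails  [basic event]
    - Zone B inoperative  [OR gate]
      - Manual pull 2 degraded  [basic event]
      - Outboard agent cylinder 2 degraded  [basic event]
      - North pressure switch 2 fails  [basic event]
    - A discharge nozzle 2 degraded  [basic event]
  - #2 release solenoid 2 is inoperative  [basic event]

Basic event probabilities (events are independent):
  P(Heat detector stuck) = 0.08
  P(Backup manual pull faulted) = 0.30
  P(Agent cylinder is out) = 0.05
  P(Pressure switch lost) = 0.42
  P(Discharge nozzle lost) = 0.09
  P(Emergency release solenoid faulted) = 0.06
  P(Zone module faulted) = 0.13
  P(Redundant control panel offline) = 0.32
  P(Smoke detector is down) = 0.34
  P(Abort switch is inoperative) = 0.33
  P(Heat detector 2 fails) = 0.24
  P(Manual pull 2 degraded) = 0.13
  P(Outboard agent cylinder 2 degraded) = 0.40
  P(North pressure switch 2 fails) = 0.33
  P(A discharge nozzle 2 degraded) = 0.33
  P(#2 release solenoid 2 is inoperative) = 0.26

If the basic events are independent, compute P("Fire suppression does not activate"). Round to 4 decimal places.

P(Detection loop down) [OR] = 1 − (1−0.08) × (1−0.30) × (1−0.05) = 0.388200
P(Agent supply unavailable) [AND] = 0.388200 × 0.42 = 0.163044
P(Manual path unavailable) [OR] = 1 − (1−0.09) × (1−0.06) × (1−0.13) × (1−0.32) = 0.493945
P(Zone A down) [AND] = 0.34 × 0.33 × 0.24 = 0.026928
P(Zone B inoperative) [OR] = 1 − (1−0.13) × (1−0.40) × (1−0.33) = 0.650260
P(Release chain down) [AND] = 0.493945 × 0.026928 × 0.650260 × 0.33 = 0.002854
P(Fire suppression does not activate) [OR] = 1 − (1−0.163044) × (1−0.002854) × (1−0.26) = 0.382420
Rounded to 4 decimal places: P(Fire suppression does not activate) ≈ 0.3824.

0.3824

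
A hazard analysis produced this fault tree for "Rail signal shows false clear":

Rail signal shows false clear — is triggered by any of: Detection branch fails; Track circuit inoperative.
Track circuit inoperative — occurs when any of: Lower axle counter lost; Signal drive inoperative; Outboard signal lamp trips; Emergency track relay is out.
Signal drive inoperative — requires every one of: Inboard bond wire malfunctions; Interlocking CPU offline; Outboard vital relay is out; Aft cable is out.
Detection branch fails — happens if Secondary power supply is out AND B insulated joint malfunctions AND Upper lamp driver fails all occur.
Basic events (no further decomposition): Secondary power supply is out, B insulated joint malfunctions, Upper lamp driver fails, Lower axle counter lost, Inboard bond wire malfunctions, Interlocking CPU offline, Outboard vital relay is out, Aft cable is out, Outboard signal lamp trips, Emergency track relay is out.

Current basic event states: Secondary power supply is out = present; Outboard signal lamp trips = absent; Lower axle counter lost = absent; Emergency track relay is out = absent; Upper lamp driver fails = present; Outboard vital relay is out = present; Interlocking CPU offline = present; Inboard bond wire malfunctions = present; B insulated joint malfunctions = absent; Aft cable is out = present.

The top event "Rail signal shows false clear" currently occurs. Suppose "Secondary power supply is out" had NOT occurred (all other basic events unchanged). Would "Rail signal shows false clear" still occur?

Counterfactual: set "Secondary power supply is out" to not occurred.
Detection branch fails [AND]: Secondary power supply is out=not, B insulated joint malfunctions=not, Upper lamp driver fails=occurs → not all inputs occur → does not occur.
Signal drive inoperative [AND]: Inboard bond wire malfunctions=occurs, Interlocking CPU offline=occurs, Outboard vital relay is out=occurs, Aft cable is out=occurs → all inputs occur → occurs.
Track circuit inoperative [OR]: Lower axle counter lost=not, Signal drive inoperative=occurs, Outboard signal lamp trips=not, Emergency track relay is out=not → at least one input occurs → occurs.
Rail signal shows false clear [OR]: Detection branch fails=not, Track circuit inoperative=occurs → at least one input occurs → occurs.

Yes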